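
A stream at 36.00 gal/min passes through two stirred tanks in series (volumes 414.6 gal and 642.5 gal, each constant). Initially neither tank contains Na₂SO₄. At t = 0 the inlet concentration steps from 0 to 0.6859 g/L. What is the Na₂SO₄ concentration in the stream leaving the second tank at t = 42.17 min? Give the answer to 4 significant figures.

Species balance on tank i: dCᵢ/dt = (Cᵢ₋₁ − Cᵢ)/τᵢ with τᵢ = Vᵢ/Q.
τ₁ = 414.6/36.00 = 11.5167 min; τ₂ = 642.5/36.00 = 17.8472 min.
Solving the cascade with C₁(0)=C₂(0)=0 gives C₂(t) = C_in[1 − (τ₁ e^(−t/τ₁) − τ₂ e^(−t/τ₂))/(τ₁ − τ₂)].
At t = 42.17: e^(−t/τ₁) = 0.0256901, e^(−t/τ₂) = 0.0941531.
C₂ = 0.6859·[1 − (11.5167·0.0256901 − 17.8472·0.0941531)/(-6.33056)] = 0.6859·0.781298 = 0.535892 g/L.

0.5359 g/L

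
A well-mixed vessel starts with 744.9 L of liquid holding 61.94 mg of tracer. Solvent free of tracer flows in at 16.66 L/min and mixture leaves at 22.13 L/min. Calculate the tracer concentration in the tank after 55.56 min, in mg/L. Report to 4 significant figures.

0.01684 mg/L

Let m(t) be the amount of tracer. Volume: V(t) = V₀ + (Q_in − Q_out) t = 744.9 − 5.47000 t; V(55.56) = 440.987 L.
No tracer enters, so dm/dt = −Q_out · (m/V).
dm/m = −Q_out dt/(V₀ − 5.47000 t); integrating gives ln(m/m₀) = −(Q_out/(Q_in−Q_out)) ln(V/V₀).
m = m₀ (V₀/V)^(Q_out/(Q_in−Q_out)) = 61.94 × (744.9/440.987)^(-4.04570) = 7.42807 mg.
C = m/V = 7.42807/440.987 = 0.0168442 mg/L.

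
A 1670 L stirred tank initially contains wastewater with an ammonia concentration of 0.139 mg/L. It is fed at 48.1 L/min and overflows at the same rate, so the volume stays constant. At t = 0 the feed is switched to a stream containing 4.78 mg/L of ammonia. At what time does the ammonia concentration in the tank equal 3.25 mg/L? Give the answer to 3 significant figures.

38.5 min

Accumulation = in − out for the solute gives V dC/dt = Q(C_in − C), so τ = V/Q = 34.719 min.
C(t) = C_in + (C₀ − C_in) e^(−t/τ). Set C = 3.25 and solve for t:
e^(−t/τ) = (C − C_in)/(C₀ − C_in) = (3.25 − 4.78)/(0.139 − 4.78) = 0.32967
t = −τ ln(…) = 34.719 × 1.1097 = 38.527 min.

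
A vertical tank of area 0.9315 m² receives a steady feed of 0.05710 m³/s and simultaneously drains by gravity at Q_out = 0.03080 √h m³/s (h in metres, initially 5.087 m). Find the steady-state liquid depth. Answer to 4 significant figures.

Volume balance on the tank: A dh/dt = Q_in − 0.03080 √h. At steady state dh/dt = 0:
Q_in = 0.03080 √h_ss ⇒ √h_ss = 0.05710/0.03080 = 1.85390.
h_ss = 1.85390² = 3.43693 m. (Since h₀ = 5.087 m > h_ss, the level will fall toward this value.)

3.437 m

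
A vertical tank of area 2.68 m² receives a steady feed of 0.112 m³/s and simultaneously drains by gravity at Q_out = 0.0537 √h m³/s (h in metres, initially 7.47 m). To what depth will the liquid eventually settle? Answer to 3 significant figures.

4.35 m

Mass balance (ρ constant): A dh/dt = Q_in − 0.0537 √h. At steady state dh/dt = 0:
Q_in = 0.0537 √h_ss ⇒ √h_ss = 0.112/0.0537 = 2.0857.
h_ss = 2.0857² = 4.3500 m. (Since h₀ = 7.47 m > h_ss, the level will fall toward this value.)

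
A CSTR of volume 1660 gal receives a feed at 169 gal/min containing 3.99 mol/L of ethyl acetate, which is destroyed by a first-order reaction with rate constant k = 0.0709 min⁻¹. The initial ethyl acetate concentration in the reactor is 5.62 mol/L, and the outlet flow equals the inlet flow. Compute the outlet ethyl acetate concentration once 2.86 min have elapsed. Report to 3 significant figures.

Accumulation = in − out − consumed: V dC/dt = Q C_in − Q C − k V C.
dC/dt = (Q/V) C_in − (Q/V + k) C; effective rate a = Q/V + k = 0.10181 + 0.0709 = 0.17271 min⁻¹.
C_ss = Q C_in/(Q + kV) = 2.3520 mol/L; C(t) = C_ss + (C₀ − C_ss) e^(−a t).
C(2.86) = 2.3520 + (3.2680)·e^(−0.17271·2.86) = 2.3520 + (3.2680)·0.61022 = 4.3462 mol/L.

4.35 mol/L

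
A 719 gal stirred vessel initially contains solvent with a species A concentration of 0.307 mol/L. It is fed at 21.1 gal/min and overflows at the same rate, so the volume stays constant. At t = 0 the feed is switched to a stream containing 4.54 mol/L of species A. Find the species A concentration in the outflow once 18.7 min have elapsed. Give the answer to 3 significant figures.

2.09 mol/L

Mass balance on the solute (V constant): V dC/dt = Q(C_in − C).
Rewrite as dC/dt + C/τ = C_in/τ, τ = V/Q = 34.076 min.
This is linear first-order; C(t) = C_in + (C₀ − C_in) e^(−t/τ).
C(18.7) = 4.54 + (0.307 − 4.54)·e^(−18.7/34.076) = 4.54 + (-4.2330)·0.57766 = 2.0948 mol/L.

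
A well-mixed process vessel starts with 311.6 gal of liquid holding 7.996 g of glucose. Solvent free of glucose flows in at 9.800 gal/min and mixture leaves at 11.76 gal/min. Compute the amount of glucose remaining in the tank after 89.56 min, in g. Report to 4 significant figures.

0.05543 g

Let m(t) be the amount of glucose. Volume: V(t) = V₀ + (Q_in − Q_out) t = 311.6 − 1.96000 t; V(89.56) = 136.062 gal.
Species balance (pure solvent in): dm/dt = −Q_out · m/V(t).
Separate: dm/m = −Q_out dt/V(t) ⇒ ln(m/m₀) = −(Q_out/(Q_in−Q_out)) ln(V/V₀).
m = m₀ (V₀/V)^(Q_out/(Q_in−Q_out)) = 7.996 × (311.6/136.062)^(-6.00000) = 0.0554264 g.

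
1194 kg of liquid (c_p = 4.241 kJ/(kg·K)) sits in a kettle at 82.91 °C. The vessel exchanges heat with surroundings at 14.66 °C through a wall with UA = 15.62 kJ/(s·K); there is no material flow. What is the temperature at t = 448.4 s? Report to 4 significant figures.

M c_p dT/dt = −UA(T − T_amb).
dT/dt = (T_ss − T)/τ with T_ss = T_amb = 14.6600 °C, τ = M c_p/UA = 1194·4.241/15.62 = 324.184 s.
T approaches T_ss exponentially: T(t) = T_ss + (T₀ − T_ss) e^(−t/τ).
T(448.4) = 14.6600 + (68.2500)·0.250784 = 31.7760 °C.

31.78 °C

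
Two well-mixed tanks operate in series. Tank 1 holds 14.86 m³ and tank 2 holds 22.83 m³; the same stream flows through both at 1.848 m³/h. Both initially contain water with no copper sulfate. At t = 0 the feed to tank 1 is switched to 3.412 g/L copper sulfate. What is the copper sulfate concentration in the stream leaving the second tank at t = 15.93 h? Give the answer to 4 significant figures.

Each tank obeys Vᵢ dCᵢ/dt = Q(Cᵢ₋₁ − Cᵢ), so τᵢ = Vᵢ/Q.
τ₁ = 14.86/1.848 = 8.04113 h; τ₂ = 22.83/1.848 = 12.3539 h.
Solving the cascade with C₁(0)=C₂(0)=0 gives C₂(t) = C_in[1 − (τ₁ e^(−t/τ₁) − τ₂ e^(−t/τ₂))/(τ₁ − τ₂)].
At t = 15.93: e^(−t/τ₁) = 0.137922, e^(−t/τ₂) = 0.275416.
C₂ = 3.412·[1 − (8.04113·0.137922 − 12.3539·0.275416)/(-4.31277)] = 3.412·0.468227 = 1.59759 g/L.

1.598 g/L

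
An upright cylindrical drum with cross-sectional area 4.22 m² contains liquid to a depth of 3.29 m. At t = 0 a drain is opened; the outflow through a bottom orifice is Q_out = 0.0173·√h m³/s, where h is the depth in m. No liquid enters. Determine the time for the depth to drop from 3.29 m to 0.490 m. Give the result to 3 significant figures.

543 s

A dh/dt = −Q_out = −0.0173 √h.
This is separable: 2 d(√h)/dt = −0.0173/A, so √h = √h₀ − (0.0173/(2A)) t.
t = 2A(√h₀ − √h)/0.0173 = 2·4.22·(√3.29 − √0.490)/0.0173
  = 8.4400 × (1.8138 − 0.70000) / 0.0173 = 543.40 s.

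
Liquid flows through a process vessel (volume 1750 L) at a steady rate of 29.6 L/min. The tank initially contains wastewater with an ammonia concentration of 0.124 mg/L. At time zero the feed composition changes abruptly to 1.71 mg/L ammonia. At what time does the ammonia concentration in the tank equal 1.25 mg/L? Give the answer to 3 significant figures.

73.2 min

Species balance on the tank: V dC/dt = Q(C_in − C), so τ = V/Q = 59.122 min.
C(t) = C_in + (C₀ − C_in) e^(−t/τ). Set C = 1.25 and solve for t:
e^(−t/τ) = (C − C_in)/(C₀ − C_in) = (1.25 − 1.71)/(0.124 − 1.71) = 0.29004
t = −τ ln(…) = 59.122 × 1.2377 = 73.177 min.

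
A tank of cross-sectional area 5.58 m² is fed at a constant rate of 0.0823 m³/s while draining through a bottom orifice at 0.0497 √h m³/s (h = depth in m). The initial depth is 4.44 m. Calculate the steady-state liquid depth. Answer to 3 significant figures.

2.74 m

Mass balance (ρ constant): A dh/dt = Q_in − 0.0497 √h. At steady state dh/dt = 0:
Q_in = 0.0497 √h_ss ⇒ √h_ss = 0.0823/0.0497 = 1.6559.
h_ss = 1.6559² = 2.7421 m. (Since h₀ = 4.44 m > h_ss, the level will fall toward this value.)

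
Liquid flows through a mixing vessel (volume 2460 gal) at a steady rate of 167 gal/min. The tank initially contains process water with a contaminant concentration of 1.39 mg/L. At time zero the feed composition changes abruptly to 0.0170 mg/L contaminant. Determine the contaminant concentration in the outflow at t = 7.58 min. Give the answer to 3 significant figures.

0.838 mg/L

Species balance on the tank: V dC/dt = Q(C_in − C).
Time constant τ = V/Q = 2460/167 = 14.731 min.
Integrating: C(t) = C_in + (C₀ − C_in) e^(−t/τ).
C(7.58) = 0.0170 + (1.39 − 0.0170)·e^(−7.58/14.731) = 0.0170 + (1.3730)·0.59775 = 0.83772 mg/L.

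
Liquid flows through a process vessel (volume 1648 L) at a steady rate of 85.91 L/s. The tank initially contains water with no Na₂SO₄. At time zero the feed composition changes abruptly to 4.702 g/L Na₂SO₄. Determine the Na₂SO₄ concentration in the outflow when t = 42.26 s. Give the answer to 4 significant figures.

4.183 g/L

Unsteady species balance (constant V, well mixed): V dC/dt = Q(C_in − C).
So dC/dt = (C_in − C)/τ with τ = V/Q = 1648/85.91 = 19.1829 s.
C approaches C_in exponentially: C(t) = C_in + (C₀ − C_in) e^(−t/τ).
C(42.26) = 4.702 + (0 − 4.702)·e^(−42.26/19.1829) = 4.702 + (-4.70200)·0.110470 = 4.18257 g/L.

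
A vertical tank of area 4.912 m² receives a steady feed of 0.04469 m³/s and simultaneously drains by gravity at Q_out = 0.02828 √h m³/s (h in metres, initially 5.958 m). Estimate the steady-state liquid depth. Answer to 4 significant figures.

2.497 m

A dh/dt = Q_in − 0.02828 √h. Steady state requires inflow = outflow:
Q_in = 0.02828 √h_ss ⇒ √h_ss = 0.04469/0.02828 = 1.58027.
h_ss = 1.58027² = 2.49725 m. (Since h₀ = 5.958 m > h_ss, the level will fall toward this value.)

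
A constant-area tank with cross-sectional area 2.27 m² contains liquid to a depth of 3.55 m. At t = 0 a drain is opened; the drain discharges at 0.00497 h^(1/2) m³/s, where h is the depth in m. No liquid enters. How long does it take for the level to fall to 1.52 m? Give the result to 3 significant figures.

595 s

With no inflow, A dh/dt = −0.00497 √h.
Separate and integrate: 2(√h − √h₀) = −(0.00497/A) t.
t = 2A(√h₀ − √h)/0.00497 = 2·2.27·(√3.55 − √1.52)/0.00497
  = 4.5400 × (1.8841 − 1.2329) / 0.00497 = 594.91 s.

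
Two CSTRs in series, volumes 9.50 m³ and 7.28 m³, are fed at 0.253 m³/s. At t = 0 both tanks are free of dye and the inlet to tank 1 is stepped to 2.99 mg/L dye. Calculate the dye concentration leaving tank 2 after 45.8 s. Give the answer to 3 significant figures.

Time constants: τᵢ = Vᵢ/Q for each well-mixed tank.
τ₁ = 9.50/0.253 = 37.549 s; τ₂ = 7.28/0.253 = 28.775 s.
Tank 1: C₁ = C_in(1 − e^(−t/τ₁)). Tank 2 (τ₁ ≠ τ₂): C₂ = C_in[1 − (τ₁ e^(−t/τ₁) − τ₂ e^(−t/τ₂))/(τ₁ − τ₂)].
At t = 45.8: e^(−t/τ₁) = 0.29531, e^(−t/τ₂) = 0.20358.
C₂ = 2.99·[1 − (37.549·0.29531 − 28.775·0.20358)/(8.7747)] = 2.99·0.40389 = 1.2076 mg/L.

1.21 mg/L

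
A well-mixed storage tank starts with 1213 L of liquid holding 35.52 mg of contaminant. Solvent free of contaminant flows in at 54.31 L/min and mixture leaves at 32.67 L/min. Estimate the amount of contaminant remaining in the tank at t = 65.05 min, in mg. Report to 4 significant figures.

11.10 mg

Total volume: dV/dt = Q_in − Q_out = 21.6400 L/min, so V(t) = 1213 + 21.6400 t and V(65.05) = 2620.68 L.
No contaminant enters, so dm/dt = −Q_out · (m/V).
Separate: dm/m = −Q_out dt/V(t) ⇒ ln(m/m₀) = −(Q_out/(Q_in−Q_out)) ln(V/V₀).
m = m₀ (V₀/V)^(Q_out/(Q_in−Q_out)) = 35.52 × (1213/2620.68)^(1.50970) = 11.1019 mg.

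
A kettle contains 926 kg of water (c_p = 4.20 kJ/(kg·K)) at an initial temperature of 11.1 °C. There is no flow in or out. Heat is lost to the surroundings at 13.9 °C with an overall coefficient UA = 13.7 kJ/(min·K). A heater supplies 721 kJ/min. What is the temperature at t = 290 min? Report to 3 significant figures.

Lumped-capacitance energy balance: M c_p dT/dt = UA(T_amb − T) + Q̇.
dT/dt = (T_ss − T)/τ with T_ss = T_amb + Q̇/UA = 13.9 + 721/13.7 = 66.528 °C, τ = M c_p/UA = 926·4.20/13.7 = 283.88 min.
This is linear first-order; T(t) = T_ss + (T₀ − T_ss) e^(−t/τ).
T(290) = 66.528 + (-55.428)·0.36004 = 46.572 °C.

46.6 °C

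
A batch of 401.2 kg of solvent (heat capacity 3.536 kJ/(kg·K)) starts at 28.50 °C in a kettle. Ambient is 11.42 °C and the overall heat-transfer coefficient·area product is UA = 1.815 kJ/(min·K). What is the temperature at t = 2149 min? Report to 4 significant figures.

Lumped-capacitance energy balance: M c_p dT/dt = UA(T_amb − T).
dT/dt = (T_ss − T)/τ with T_ss = T_amb = 11.4200 °C, τ = M c_p/UA = 401.2·3.536/1.815 = 781.622 min.
T approaches T_ss exponentially: T(t) = T_ss + (T₀ − T_ss) e^(−t/τ).
T(2149) = 11.4200 + (17.0800)·0.0639654 = 12.5125 °C.

12.51 °C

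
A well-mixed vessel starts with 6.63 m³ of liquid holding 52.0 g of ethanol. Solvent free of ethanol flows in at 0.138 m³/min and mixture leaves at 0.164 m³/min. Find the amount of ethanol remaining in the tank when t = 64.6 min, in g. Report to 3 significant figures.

Total volume: dV/dt = Q_in − Q_out = -0.026000 m³/min, so V(t) = 6.63 − 0.026000 t and V(64.6) = 4.9504 m³.
Species balance (pure solvent in): dm/dt = −Q_out · m/V(t).
dm/m = −Q_out dt/(V₀ − 0.026000 t); integrating gives ln(m/m₀) = −(Q_out/(Q_in−Q_out)) ln(V/V₀).
m = m₀ (V₀/V)^(Q_out/(Q_in−Q_out)) = 52.0 × (6.63/4.9504)^(-6.3077) = 8.2362 g.

8.24 g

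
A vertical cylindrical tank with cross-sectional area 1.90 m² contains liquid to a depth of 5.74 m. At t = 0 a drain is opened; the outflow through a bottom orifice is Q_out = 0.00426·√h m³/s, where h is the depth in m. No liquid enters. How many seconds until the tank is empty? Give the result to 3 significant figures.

2140 s

A dh/dt = −Q_out = −0.00426 √h.
Separate and integrate: 2(√h − √h₀) = −(0.00426/A) t.
Tank is empty when √h = 0: t_empty = 2A√h₀/0.00426.
t_empty = 2·1.90·√5.74/0.00426 = 3.8000·2.3958/0.00426 = 2137.1 s.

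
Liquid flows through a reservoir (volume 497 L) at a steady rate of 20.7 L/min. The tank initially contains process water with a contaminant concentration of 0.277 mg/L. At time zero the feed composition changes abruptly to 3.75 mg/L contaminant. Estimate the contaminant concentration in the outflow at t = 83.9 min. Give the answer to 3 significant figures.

Accumulation = in − out for the solute gives V dC/dt = Q(C_in − C).
Time constant τ = V/Q = 497/20.7 = 24.010 min.
Integrating: C(t) = C_in + (C₀ − C_in) e^(−t/τ).
C(83.9) = 3.75 + (0.277 − 3.75)·e^(−83.9/24.010) = 3.75 + (-3.4730)·0.030366 = 3.6445 mg/L.

3.64 mg/L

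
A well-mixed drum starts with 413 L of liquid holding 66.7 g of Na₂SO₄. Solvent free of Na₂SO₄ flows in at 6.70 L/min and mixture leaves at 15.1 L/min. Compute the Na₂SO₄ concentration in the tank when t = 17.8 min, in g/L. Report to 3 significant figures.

0.113 g/L

Let m(t) be the amount of Na₂SO₄. Volume: V(t) = V₀ + (Q_in − Q_out) t = 413 − 8.4000 t; V(17.8) = 263.48 L.
Species balance (pure solvent in): dm/dt = −Q_out · m/V(t).
dm/m = −Q_out dt/(V₀ − 8.4000 t); integrating gives ln(m/m₀) = −(Q_out/(Q_in−Q_out)) ln(V/V₀).
m = m₀ (V₀/V)^(Q_out/(Q_in−Q_out)) = 66.7 × (413/263.48)^(-1.7976) = 29.732 g.
C = m/V = 29.732/263.48 = 0.11284 g/L.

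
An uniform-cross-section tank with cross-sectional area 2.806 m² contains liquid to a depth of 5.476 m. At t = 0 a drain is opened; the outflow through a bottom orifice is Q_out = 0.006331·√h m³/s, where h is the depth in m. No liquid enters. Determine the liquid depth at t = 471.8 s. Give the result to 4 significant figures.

3.268 m

A dh/dt = −Q_out = −0.006331 √h.
Separate and integrate: 2(√h − √h₀) = −(0.006331/A) t.
√h = √5.476 − 0.006331·471.8/(2·2.806) = 2.34009 − 0.532246 = 1.80784.
h = 1.80784² = 3.26828 m.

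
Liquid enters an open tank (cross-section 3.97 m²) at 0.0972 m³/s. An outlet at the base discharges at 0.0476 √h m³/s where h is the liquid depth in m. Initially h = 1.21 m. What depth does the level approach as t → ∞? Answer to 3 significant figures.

4.17 m

A dh/dt = Q_in − 0.0476 √h. Steady state requires inflow = outflow:
Q_in = 0.0476 √h_ss ⇒ √h_ss = 0.0972/0.0476 = 2.0420.
h_ss = 2.0420² = 4.1698 m. (Since h₀ = 1.21 m < h_ss, the level will rise toward this value.)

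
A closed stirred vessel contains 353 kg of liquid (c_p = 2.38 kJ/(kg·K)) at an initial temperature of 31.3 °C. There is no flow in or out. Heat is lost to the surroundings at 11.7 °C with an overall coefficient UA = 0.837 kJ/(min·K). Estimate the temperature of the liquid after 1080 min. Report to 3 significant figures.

M c_p dT/dt = −UA(T − T_amb).
dT/dt = (T_ss − T)/τ with T_ss = T_amb = 11.700 °C, τ = M c_p/UA = 353·2.38/0.837 = 1003.8 min.
Solution: T(t) = T_ss + (T₀ − T_ss) e^(−t/τ).
T(1080) = 11.700 + (19.600)·0.34097 = 18.383 °C.

18.4 °C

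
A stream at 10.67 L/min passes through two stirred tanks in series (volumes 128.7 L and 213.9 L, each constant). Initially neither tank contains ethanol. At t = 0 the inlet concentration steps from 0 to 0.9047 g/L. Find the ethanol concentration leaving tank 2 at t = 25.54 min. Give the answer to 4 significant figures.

Each tank obeys Vᵢ dCᵢ/dt = Q(Cᵢ₋₁ − Cᵢ), so τᵢ = Vᵢ/Q.
τ₁ = 128.7/10.67 = 12.0619 min; τ₂ = 213.9/10.67 = 20.0469 min.
Solving the cascade with C₁(0)=C₂(0)=0 gives C₂(t) = C_in[1 − (τ₁ e^(−t/τ₁) − τ₂ e^(−t/τ₂))/(τ₁ − τ₂)].
At t = 25.54: e^(−t/τ₁) = 0.120342, e^(−t/τ₂) = 0.279706.
C₂ = 0.9047·[1 − (12.0619·0.120342 − 20.0469·0.279706)/(-7.98500)] = 0.9047·0.479563 = 0.433861 g/L.

0.4339 g/L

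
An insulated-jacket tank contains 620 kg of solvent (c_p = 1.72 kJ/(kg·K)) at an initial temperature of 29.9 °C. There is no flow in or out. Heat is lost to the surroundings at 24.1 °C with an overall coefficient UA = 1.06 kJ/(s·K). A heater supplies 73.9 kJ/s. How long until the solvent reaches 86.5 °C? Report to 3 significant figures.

Lumped-capacitance energy balance: M c_p dT/dt = UA(T_amb − T) + Q̇.
τ = M c_p/UA = 1006.0 s; T_ss = T_amb + Q̇/UA = 24.1 + 73.9/1.06 = 93.817 °C.
T(t) = T_ss + (T₀ − T_ss)e^(−t/τ); set T = 86.5:
t = −τ ln[(T − T_ss)/(T₀ − T_ss)] = −1006.0 · ln(0.11448) = 2180.5 s.

2180 s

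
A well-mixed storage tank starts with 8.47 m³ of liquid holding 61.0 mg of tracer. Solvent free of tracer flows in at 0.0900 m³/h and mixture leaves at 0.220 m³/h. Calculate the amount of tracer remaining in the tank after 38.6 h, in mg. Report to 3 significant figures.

Total volume: dV/dt = Q_in − Q_out = -0.13000 m³/h, so V(t) = 8.47 − 0.13000 t and V(38.6) = 3.4520 m³.
Solute balance: dm/dt = 0 − Q_out C = −Q_out m/V(t).
dm/m = −Q_out dt/(V₀ − 0.13000 t); integrating gives ln(m/m₀) = −(Q_out/(Q_in−Q_out)) ln(V/V₀).
m = m₀ (V₀/V)^(Q_out/(Q_in−Q_out)) = 61.0 × (8.47/3.4520)^(-1.6923) = 13.355 mg.

13.4 mg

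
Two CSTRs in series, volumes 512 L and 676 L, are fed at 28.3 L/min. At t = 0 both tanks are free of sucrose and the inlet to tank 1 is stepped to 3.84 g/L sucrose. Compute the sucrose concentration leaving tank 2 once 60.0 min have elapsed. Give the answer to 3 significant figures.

Species balance on tank i: dCᵢ/dt = (Cᵢ₋₁ − Cᵢ)/τᵢ with τᵢ = Vᵢ/Q.
τ₁ = 512/28.3 = 18.092 min; τ₂ = 676/28.3 = 23.887 min.
Tank 1: C₁ = C_in(1 − e^(−t/τ₁)). Tank 2 (τ₁ ≠ τ₂): C₂ = C_in[1 − (τ₁ e^(−t/τ₁) − τ₂ e^(−t/τ₂))/(τ₁ − τ₂)].
At t = 60.0: e^(−t/τ₁) = 0.036283, e^(−t/τ₂) = 0.081119.
C₂ = 3.84·[1 − (18.092·0.036283 − 23.887·0.081119)/(-5.7951)] = 3.84·0.77890 = 2.9910 g/L.

2.99 g/L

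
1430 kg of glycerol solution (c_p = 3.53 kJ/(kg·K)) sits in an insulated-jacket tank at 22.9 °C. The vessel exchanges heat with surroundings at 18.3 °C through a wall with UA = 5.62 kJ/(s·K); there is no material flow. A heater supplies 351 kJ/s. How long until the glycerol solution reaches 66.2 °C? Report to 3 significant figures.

M c_p dT/dt = −UA(T − T_amb) + Q̇.
τ = M c_p/UA = 898.20 s; T_ss = T_amb + Q̇/UA = 18.3 + 351/5.62 = 80.756 °C.
T(t) = T_ss + (T₀ − T_ss)e^(−t/τ); set T = 66.2:
t = −τ ln[(T − T_ss)/(T₀ − T_ss)] = −898.20 · ln(0.25158) = 1239.5 s.

1240 s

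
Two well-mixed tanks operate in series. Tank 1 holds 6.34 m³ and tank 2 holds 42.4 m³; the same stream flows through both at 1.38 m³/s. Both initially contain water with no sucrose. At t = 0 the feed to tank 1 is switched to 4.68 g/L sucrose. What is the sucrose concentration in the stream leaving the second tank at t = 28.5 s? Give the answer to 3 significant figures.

Species balance on tank i: dCᵢ/dt = (Cᵢ₋₁ − Cᵢ)/τᵢ with τᵢ = Vᵢ/Q.
τ₁ = 6.34/1.38 = 4.5942 s; τ₂ = 42.4/1.38 = 30.725 s.
Tank 1: C₁ = C_in(1 − e^(−t/τ₁)). Tank 2 (τ₁ ≠ τ₂): C₂ = C_in[1 − (τ₁ e^(−t/τ₁) − τ₂ e^(−t/τ₂))/(τ₁ − τ₂)].
At t = 28.5: e^(−t/τ₁) = 0.0020224, e^(−t/τ₂) = 0.39550.
C₂ = 4.68·[1 − (4.5942·0.0020224 − 30.725·0.39550)/(-26.130)] = 4.68·0.53531 = 2.5053 g/L.

2.51 g/L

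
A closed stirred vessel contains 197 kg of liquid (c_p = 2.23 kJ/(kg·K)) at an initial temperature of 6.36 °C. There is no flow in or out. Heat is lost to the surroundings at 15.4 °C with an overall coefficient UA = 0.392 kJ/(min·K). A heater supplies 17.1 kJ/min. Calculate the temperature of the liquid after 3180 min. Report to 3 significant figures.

Lumped-capacitance energy balance: M c_p dT/dt = UA(T_amb − T) + Q̇.
dT/dt = (T_ss − T)/τ with T_ss = T_amb + Q̇/UA = 15.4 + 17.1/0.392 = 59.022 °C, τ = M c_p/UA = 197·2.23/0.392 = 1120.7 min.
Integrating: T(t) = T_ss + (T₀ − T_ss) e^(−t/τ).
T(3180) = 59.022 + (-52.662)·0.058570 = 55.938 °C.

55.9 °C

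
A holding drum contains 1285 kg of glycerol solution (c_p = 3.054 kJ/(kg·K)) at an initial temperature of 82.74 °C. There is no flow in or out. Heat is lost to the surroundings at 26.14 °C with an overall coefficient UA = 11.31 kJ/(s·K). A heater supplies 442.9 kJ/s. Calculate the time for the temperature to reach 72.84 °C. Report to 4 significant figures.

M c_p dT/dt = −UA(T − T_amb) + Q̇.
τ = M c_p/UA = 346.984 s; T_ss = T_amb + Q̇/UA = 26.14 + 442.9/11.31 = 65.3000 °C.
T(t) = T_ss + (T₀ − T_ss)e^(−t/τ); set T = 72.84:
t = −τ ln[(T − T_ss)/(T₀ − T_ss)] = −346.984 · ln(0.432338) = 290.962 s.

291.0 s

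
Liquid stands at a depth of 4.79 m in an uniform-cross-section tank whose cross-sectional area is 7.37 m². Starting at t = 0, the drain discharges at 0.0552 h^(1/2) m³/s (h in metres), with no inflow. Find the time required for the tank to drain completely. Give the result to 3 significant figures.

584 s

With no inflow, A dh/dt = −0.0552 √h.
This is separable: 2 d(√h)/dt = −0.0552/A, so √h = √h₀ − (0.0552/(2A)) t.
Tank is empty when √h = 0: t_empty = 2A√h₀/0.0552.
t_empty = 2·7.37·√4.79/0.0552 = 14.740·2.1886/0.0552 = 584.42 s.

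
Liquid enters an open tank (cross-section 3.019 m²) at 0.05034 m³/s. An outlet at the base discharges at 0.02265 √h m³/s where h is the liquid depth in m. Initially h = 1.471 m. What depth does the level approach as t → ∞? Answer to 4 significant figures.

A dh/dt = Q_in − 0.02265 √h. Steady state requires inflow = outflow:
Q_in = 0.02265 √h_ss ⇒ √h_ss = 0.05034/0.02265 = 2.22252.
h_ss = 2.22252² = 4.93958 m. (Since h₀ = 1.471 m < h_ss, the level will rise toward this value.)

4.940 m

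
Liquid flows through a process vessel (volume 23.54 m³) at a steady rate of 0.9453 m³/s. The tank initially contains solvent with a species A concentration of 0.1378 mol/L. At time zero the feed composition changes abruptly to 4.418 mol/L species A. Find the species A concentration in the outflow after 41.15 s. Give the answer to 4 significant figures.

Unsteady species balance (constant V, well mixed): V dC/dt = Q(C_in − C).
Time constant τ = V/Q = 23.54/0.9453 = 24.9021 s.
Solution: C(t) = C_in + (C₀ − C_in) e^(−t/τ).
C(41.15) = 4.418 + (0.1378 − 4.418)·e^(−41.15/24.9021) = 4.418 + (-4.28020)·0.191577 = 3.59801 mol/L.

3.598 mol/L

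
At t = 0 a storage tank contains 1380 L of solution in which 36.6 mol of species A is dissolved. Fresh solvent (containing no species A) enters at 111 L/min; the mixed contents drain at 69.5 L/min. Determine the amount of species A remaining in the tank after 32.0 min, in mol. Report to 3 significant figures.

Total volume: dV/dt = Q_in − Q_out = 41.500 L/min, so V(t) = 1380 + 41.500 t and V(32.0) = 2708.0 L.
Species balance (pure solvent in): dm/dt = −Q_out · m/V(t).
dm/m = −Q_out dt/(V₀ + 41.500 t); integrating gives ln(m/m₀) = −(Q_out/(Q_in−Q_out)) ln(V/V₀).
m = m₀ (V₀/V)^(Q_out/(Q_in−Q_out)) = 36.6 × (1380/2708.0)^(1.6747) = 11.835 mol.

11.8 mol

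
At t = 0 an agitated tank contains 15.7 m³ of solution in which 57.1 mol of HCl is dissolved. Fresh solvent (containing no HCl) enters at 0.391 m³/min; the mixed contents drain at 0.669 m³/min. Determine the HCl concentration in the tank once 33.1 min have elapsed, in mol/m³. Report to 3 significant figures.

Let m(t) be the amount of HCl. Volume: V(t) = V₀ + (Q_in − Q_out) t = 15.7 − 0.27800 t; V(33.1) = 6.4982 m³.
Species balance (pure solvent in): dm/dt = −Q_out · m/V(t).
Separate: dm/m = −Q_out dt/V(t) ⇒ ln(m/m₀) = −(Q_out/(Q_in−Q_out)) ln(V/V₀).
m = m₀ (V₀/V)^(Q_out/(Q_in−Q_out)) = 57.1 × (15.7/6.4982)^(-2.4065) = 6.8344 mol.
C = m/V = 6.8344/6.4982 = 1.0517 mol/m³.

1.05 mol/m³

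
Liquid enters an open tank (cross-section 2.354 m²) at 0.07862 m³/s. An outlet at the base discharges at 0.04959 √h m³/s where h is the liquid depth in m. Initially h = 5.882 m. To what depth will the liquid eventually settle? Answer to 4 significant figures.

2.513 m

A dh/dt = Q_in − 0.04959 √h. Steady state requires inflow = outflow:
Q_in = 0.04959 √h_ss ⇒ √h_ss = 0.07862/0.04959 = 1.58540.
h_ss = 1.58540² = 2.51349 m. (Since h₀ = 5.882 m > h_ss, the level will fall toward this value.)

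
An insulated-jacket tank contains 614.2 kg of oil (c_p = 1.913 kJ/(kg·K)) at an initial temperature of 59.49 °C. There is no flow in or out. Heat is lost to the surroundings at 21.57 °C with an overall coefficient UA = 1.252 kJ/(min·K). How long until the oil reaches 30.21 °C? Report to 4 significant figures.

M c_p dT/dt = −UA(T − T_amb).
τ = M c_p/UA = 938.470 min; T_ss = T_amb = 21.5700 °C.
T(t) = T_ss + (T₀ − T_ss)e^(−t/τ); set T = 30.21:
t = −τ ln[(T − T_ss)/(T₀ − T_ss)] = −938.470 · ln(0.227848) = 1388.07 min.

1388 min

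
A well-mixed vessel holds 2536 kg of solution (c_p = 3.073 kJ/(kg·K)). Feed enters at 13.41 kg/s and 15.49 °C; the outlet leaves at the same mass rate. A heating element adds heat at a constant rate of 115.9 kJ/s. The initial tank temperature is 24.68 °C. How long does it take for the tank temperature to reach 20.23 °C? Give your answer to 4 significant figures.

M c_p dT/dt = ṁ c_p (T_in − T) + Q̇.
τ = M/ṁ = 189.113 s; T_ss = T_in + Q̇/(ṁ c_p) = 18.3025 °C.
T(t) = T_ss + (T₀ − T_ss) e^(−t/τ). Set T = 20.23:
e^(−t/τ) = (20.23 − 18.3025)/(24.68 − 18.3025) = 0.302235
t = −189.113 · ln(0.302235) = 226.283 s.

226.3 s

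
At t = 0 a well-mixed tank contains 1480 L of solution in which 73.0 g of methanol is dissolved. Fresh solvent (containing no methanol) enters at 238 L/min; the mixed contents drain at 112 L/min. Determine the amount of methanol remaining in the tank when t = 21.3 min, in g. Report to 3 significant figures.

29.1 g

Let m(t) be the amount of methanol. Volume: V(t) = V₀ + (Q_in − Q_out) t = 1480 + 126.00 t; V(21.3) = 4163.8 L.
Solute balance: dm/dt = 0 − Q_out C = −Q_out m/V(t).
Separate: dm/m = −Q_out dt/V(t) ⇒ ln(m/m₀) = −(Q_out/(Q_in−Q_out)) ln(V/V₀).
m = m₀ (V₀/V)^(Q_out/(Q_in−Q_out)) = 73.0 × (1480/4163.8)^(0.88889) = 29.108 g.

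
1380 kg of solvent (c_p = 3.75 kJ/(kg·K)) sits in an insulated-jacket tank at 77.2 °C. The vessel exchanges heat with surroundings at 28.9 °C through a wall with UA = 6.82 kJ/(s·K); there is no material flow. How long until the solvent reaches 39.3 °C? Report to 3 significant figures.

1170 s

Lumped-capacitance energy balance: M c_p dT/dt = UA(T_amb − T).
τ = M c_p/UA = 758.80 s; T_ss = T_amb = 28.900 °C.
T(t) = T_ss + (T₀ − T_ss)e^(−t/τ); set T = 39.3:
t = −τ ln[(T − T_ss)/(T₀ − T_ss)] = −758.80 · ln(0.21532) = 1165.2 s.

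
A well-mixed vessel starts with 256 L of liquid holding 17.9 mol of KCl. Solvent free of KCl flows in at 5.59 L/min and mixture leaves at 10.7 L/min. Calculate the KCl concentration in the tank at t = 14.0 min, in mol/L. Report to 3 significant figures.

Let m(t) be the amount of KCl. Volume: V(t) = V₀ + (Q_in − Q_out) t = 256 − 5.1100 t; V(14.0) = 184.46 L.
No KCl enters, so dm/dt = −Q_out · (m/V).
Separate: dm/m = −Q_out dt/V(t) ⇒ ln(m/m₀) = −(Q_out/(Q_in−Q_out)) ln(V/V₀).
m = m₀ (V₀/V)^(Q_out/(Q_in−Q_out)) = 17.9 × (256/184.46)^(-2.0939) = 9.0117 mol.
C = m/V = 9.0117/184.46 = 0.048855 mol/L.

0.0489 mol/L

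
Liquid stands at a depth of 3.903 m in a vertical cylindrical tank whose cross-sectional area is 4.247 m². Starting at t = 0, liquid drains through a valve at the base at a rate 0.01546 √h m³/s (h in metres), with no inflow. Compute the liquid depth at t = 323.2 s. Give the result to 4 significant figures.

1.925 m

With no inflow, A dh/dt = −0.01546 √h.
Separate and integrate: 2(√h − √h₀) = −(0.01546/A) t.
√h = √3.903 − 0.01546·323.2/(2·4.247) = 1.97560 − 0.588259 = 1.38734.
h = 1.38734² = 1.92472 m.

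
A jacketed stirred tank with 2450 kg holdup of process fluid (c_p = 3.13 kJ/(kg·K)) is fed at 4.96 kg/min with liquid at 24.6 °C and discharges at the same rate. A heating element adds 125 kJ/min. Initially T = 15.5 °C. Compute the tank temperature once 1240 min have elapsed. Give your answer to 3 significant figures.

Unsteady energy balance on the tank contents: M c_p dT/dt = ṁ c_p (T_in − T) + 125.
τ = M/ṁ = 493.95 min; T_ss = T_in + Q̇/(ṁ c_p) = 24.6 + 125/(4.96·3.13) = 32.652 °C.
Solution: T(t) = T_ss + (T₀ − T_ss) e^(−t/τ).
T(1240) = 32.652 + (-17.152)·e^(−1240/493.95) = 32.652 + (-17.152)·0.081238 = 31.258 °C.

31.3 °C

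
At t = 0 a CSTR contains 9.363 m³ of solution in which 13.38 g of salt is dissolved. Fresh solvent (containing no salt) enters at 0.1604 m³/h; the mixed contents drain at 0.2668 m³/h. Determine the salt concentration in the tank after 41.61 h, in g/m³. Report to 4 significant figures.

0.5443 g/m³

Total volume: dV/dt = Q_in − Q_out = -0.106400 m³/h, so V(t) = 9.363 − 0.106400 t and V(41.61) = 4.93570 m³.
No salt enters, so dm/dt = −Q_out · (m/V).
Separate: dm/m = −Q_out dt/V(t) ⇒ ln(m/m₀) = −(Q_out/(Q_in−Q_out)) ln(V/V₀).
m = m₀ (V₀/V)^(Q_out/(Q_in−Q_out)) = 13.38 × (9.363/4.93570)^(-2.50752) = 2.68657 g.
C = m/V = 2.68657/4.93570 = 0.544315 g/m³.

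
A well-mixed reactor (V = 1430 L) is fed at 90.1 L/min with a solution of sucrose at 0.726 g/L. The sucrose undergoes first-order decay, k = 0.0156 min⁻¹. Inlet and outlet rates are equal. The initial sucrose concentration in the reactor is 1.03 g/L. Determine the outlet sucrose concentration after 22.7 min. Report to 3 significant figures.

0.657 g/L

Species balance: V dC/dt = Q C_in − Q C − k V C.
dC/dt = (Q/V) C_in − (Q/V + k) C; effective rate a = Q/V + k = 0.063007 + 0.0156 = 0.078607 min⁻¹.
C_ss = Q C_in/(Q + kV) = 0.58192 g/L; C(t) = C_ss + (C₀ − C_ss) e^(−a t).
C(22.7) = 0.58192 + (0.44808)·e^(−0.078607·22.7) = 0.58192 + (0.44808)·0.16790 = 0.65715 g/L.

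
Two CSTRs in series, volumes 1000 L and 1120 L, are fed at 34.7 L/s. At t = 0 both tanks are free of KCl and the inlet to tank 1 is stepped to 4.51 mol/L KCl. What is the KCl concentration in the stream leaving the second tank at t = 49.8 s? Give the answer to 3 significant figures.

Species balance on tank i: dCᵢ/dt = (Cᵢ₋₁ − Cᵢ)/τᵢ with τᵢ = Vᵢ/Q.
τ₁ = 1000/34.7 = 28.818 s; τ₂ = 1120/34.7 = 32.277 s.
Tank 1: C₁ = C_in(1 − e^(−t/τ₁)). Tank 2 (τ₁ ≠ τ₂): C₂ = C_in[1 − (τ₁ e^(−t/τ₁) − τ₂ e^(−t/τ₂))/(τ₁ − τ₂)].
At t = 49.8: e^(−t/τ₁) = 0.17763, e^(−t/τ₂) = 0.21376.
C₂ = 4.51·[1 − (28.818·0.17763 − 32.277·0.21376)/(-3.4582)] = 4.51·0.48516 = 2.1881 mol/L.

2.19 mol/L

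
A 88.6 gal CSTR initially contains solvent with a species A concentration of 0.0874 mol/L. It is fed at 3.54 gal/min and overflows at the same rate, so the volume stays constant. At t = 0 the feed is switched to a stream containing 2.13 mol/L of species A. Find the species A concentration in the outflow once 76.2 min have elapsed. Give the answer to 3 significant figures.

Species balance on the tank: V dC/dt = Q(C_in − C).
Time constant τ = V/Q = 88.6/3.54 = 25.028 min.
This is linear first-order; C(t) = C_in + (C₀ − C_in) e^(−t/τ).
C(76.2) = 2.13 + (0.0874 − 2.13)·e^(−76.2/25.028) = 2.13 + (-2.0426)·0.047617 = 2.0327 mol/L.

2.03 mol/L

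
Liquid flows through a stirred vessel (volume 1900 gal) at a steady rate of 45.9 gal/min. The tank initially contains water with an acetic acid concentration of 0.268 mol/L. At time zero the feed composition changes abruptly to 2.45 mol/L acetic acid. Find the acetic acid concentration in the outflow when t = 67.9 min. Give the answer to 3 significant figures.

Species balance on the tank: V dC/dt = Q(C_in − C).
So dC/dt = (C_in − C)/τ with τ = V/Q = 1900/45.9 = 41.394 min.
Solution: C(t) = C_in + (C₀ − C_in) e^(−t/τ).
C(67.9) = 2.45 + (0.268 − 2.45)·e^(−67.9/41.394) = 2.45 + (-2.1820)·0.19392 = 2.0269 mol/L.

2.03 mol/L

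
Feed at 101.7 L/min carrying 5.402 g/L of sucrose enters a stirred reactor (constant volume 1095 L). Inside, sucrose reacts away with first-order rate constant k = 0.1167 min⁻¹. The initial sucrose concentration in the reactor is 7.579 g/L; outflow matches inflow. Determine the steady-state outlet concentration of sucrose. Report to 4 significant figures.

Species balance: V dC/dt = Q C_in − Q C − k V C.
At steady state: 0 = Q C_in − (Q + kV) C_ss, so C_ss = Q C_in/(Q + kV).
C_ss = 101.7·5.402/(101.7 + 0.1167·1095) = 549.383/229.487 = 2.39397 g/L.

2.394 g/L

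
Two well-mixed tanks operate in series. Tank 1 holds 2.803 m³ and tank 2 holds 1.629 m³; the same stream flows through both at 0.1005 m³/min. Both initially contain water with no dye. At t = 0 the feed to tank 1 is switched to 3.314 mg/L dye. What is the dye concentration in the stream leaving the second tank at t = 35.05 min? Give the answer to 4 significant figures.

Time constants: τᵢ = Vᵢ/Q for each well-mixed tank.
τ₁ = 2.803/0.1005 = 27.8905 min; τ₂ = 1.629/0.1005 = 16.2090 min.
Tank 1: C₁ = C_in(1 − e^(−t/τ₁)). Tank 2 (τ₁ ≠ τ₂): C₂ = C_in[1 − (τ₁ e^(−t/τ₁) − τ₂ e^(−t/τ₂))/(τ₁ − τ₂)].
At t = 35.05: e^(−t/τ₁) = 0.284592, e^(−t/τ₂) = 0.115050.
C₂ = 3.314·[1 − (27.8905·0.284592 − 16.2090·0.115050)/(11.6816)] = 3.314·0.480158 = 1.59124 mg/L.

1.591 mg/L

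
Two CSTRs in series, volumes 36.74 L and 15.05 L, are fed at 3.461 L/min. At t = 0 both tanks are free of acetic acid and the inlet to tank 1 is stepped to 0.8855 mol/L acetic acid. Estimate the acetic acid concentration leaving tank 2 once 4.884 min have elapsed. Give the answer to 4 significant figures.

0.1385 mol/L

Species balance on tank i: dCᵢ/dt = (Cᵢ₋₁ − Cᵢ)/τᵢ with τᵢ = Vᵢ/Q.
τ₁ = 36.74/3.461 = 10.6154 min; τ₂ = 15.05/3.461 = 4.34845 min.
Solving the cascade with C₁(0)=C₂(0)=0 gives C₂(t) = C_in[1 − (τ₁ e^(−t/τ₁) − τ₂ e^(−t/τ₂))/(τ₁ − τ₂)].
At t = 4.884: e^(−t/τ₁) = 0.631230, e^(−t/τ₂) = 0.325251.
C₂ = 0.8855·[1 − (10.6154·0.631230 − 4.34845·0.325251)/(6.26697)] = 0.8855·0.156461 = 0.138546 mol/L.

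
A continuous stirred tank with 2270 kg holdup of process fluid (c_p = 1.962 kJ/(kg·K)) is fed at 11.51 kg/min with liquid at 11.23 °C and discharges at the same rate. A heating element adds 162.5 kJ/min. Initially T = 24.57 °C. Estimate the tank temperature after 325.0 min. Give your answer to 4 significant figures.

19.61 °C

M c_p dT/dt = ṁ c_p (T_in − T) + Q̇.
Rearrange: dT/dt = (T_ss − T)/τ with τ = M/ṁ = 197.220 min and T_ss = T_in + Q̇/(ṁ c_p) = 18.4258 °C.
Integrating: T(t) = T_ss + (T₀ − T_ss) e^(−t/τ).
T(325.0) = 18.4258 + (6.14420)·e^(−325.0/197.220) = 18.4258 + (6.14420)·0.192452 = 19.6083 °C.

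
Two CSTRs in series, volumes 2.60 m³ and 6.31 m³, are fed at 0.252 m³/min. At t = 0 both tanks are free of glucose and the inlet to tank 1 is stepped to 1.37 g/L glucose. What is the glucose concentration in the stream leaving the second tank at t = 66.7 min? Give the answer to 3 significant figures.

Each tank obeys Vᵢ dCᵢ/dt = Q(Cᵢ₋₁ − Cᵢ), so τᵢ = Vᵢ/Q.
τ₁ = 2.60/0.252 = 10.317 min; τ₂ = 6.31/0.252 = 25.040 min.
Solving the cascade with C₁(0)=C₂(0)=0 gives C₂(t) = C_in[1 − (τ₁ e^(−t/τ₁) − τ₂ e^(−t/τ₂))/(τ₁ − τ₂)].
At t = 66.7: e^(−t/τ₁) = 0.0015574, e^(−t/τ₂) = 0.069685.
C₂ = 1.37·[1 − (10.317·0.0015574 − 25.040·0.069685)/(-14.722)] = 1.37·0.88257 = 1.2091 g/L.

1.21 g/L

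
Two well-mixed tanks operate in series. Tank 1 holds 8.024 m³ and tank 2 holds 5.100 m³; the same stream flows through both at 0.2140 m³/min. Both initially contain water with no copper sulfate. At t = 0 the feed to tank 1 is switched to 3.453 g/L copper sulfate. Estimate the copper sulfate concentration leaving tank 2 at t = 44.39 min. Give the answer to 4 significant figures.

1.488 g/L

Time constants: τᵢ = Vᵢ/Q for each well-mixed tank.
τ₁ = 8.024/0.2140 = 37.4953 min; τ₂ = 5.100/0.2140 = 23.8318 min.
Solving the cascade with C₁(0)=C₂(0)=0 gives C₂(t) = C_in[1 − (τ₁ e^(−t/τ₁) − τ₂ e^(−t/τ₂))/(τ₁ − τ₂)].
At t = 44.39: e^(−t/τ₁) = 0.306089, e^(−t/τ₂) = 0.155262.
C₂ = 3.453·[1 − (37.4953·0.306089 − 23.8318·0.155262)/(13.6636)] = 3.453·0.430842 = 1.48770 g/L.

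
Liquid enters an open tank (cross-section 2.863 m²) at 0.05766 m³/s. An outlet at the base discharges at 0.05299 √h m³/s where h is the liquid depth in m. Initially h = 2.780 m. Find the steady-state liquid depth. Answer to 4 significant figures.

1.184 m

Unsteady balance on liquid volume: A dh/dt = Q_in − 0.05299 √h. At steady state dh/dt = 0:
Q_in = 0.05299 √h_ss ⇒ √h_ss = 0.05766/0.05299 = 1.08813.
h_ss = 1.08813² = 1.18403 m. (Since h₀ = 2.780 m > h_ss, the level will fall toward this value.)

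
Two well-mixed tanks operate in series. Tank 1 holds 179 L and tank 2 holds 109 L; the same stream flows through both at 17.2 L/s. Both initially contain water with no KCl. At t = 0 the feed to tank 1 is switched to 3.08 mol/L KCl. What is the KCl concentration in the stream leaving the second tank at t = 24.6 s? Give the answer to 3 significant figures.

2.44 mol/L

Time constants: τᵢ = Vᵢ/Q for each well-mixed tank.
τ₁ = 179/17.2 = 10.407 s; τ₂ = 109/17.2 = 6.3372 s.
Solving the cascade with C₁(0)=C₂(0)=0 gives C₂(t) = C_in[1 − (τ₁ e^(−t/τ₁) − τ₂ e^(−t/τ₂))/(τ₁ − τ₂)].
At t = 24.6: e^(−t/τ₁) = 0.094062, e^(−t/τ₂) = 0.020613.
C₂ = 3.08·[1 − (10.407·0.094062 − 6.3372·0.020613)/(4.0698)] = 3.08·0.79157 = 2.4380 mol/L.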